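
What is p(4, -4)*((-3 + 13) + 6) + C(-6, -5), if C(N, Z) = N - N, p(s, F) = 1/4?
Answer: 4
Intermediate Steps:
p(s, F) = 1/4
C(N, Z) = 0
p(4, -4)*((-3 + 13) + 6) + C(-6, -5) = ((-3 + 13) + 6)/4 + 0 = (10 + 6)/4 + 0 = (1/4)*16 + 0 = 4 + 0 = 4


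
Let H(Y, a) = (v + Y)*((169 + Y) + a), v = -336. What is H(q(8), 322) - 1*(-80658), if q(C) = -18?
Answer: -86784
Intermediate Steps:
H(Y, a) = (-336 + Y)*(169 + Y + a) (H(Y, a) = (-336 + Y)*((169 + Y) + a) = (-336 + Y)*(169 + Y + a))
H(q(8), 322) - 1*(-80658) = (-56784 + (-18)**2 - 336*322 - 167*(-18) - 18*322) - 1*(-80658) = (-56784 + 324 - 108192 + 3006 - 5796) + 80658 = -167442 + 80658 = -86784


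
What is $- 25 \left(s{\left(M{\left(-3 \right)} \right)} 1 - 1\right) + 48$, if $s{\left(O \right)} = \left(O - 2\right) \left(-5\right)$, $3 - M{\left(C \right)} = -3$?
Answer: $573$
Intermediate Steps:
$M{\left(C \right)} = 6$ ($M{\left(C \right)} = 3 - -3 = 3 + 3 = 6$)
$s{\left(O \right)} = 10 - 5 O$ ($s{\left(O \right)} = \left(-2 + O\right) \left(-5\right) = 10 - 5 O$)
$- 25 \left(s{\left(M{\left(-3 \right)} \right)} 1 - 1\right) + 48 = - 25 \left(\left(10 - 30\right) 1 - 1\right) + 48 = - 25 \left(\left(-20\right) 1 - 1\right) + 48 = - 25 \left(-20 - 1\right) + 48 = \left(-25\right) \left(-21\right) + 48 = 525 + 48 = 573$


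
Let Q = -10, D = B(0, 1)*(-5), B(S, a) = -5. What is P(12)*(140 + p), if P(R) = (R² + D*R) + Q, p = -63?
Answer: 33418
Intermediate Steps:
D = 25 (D = -5*(-5) = 25)
P(R) = -10 + R² + 25*R (P(R) = (R² + 25*R) - 10 = -10 + R² + 25*R)
P(12)*(140 + p) = (-10 + 12² + 25*12)*(140 - 63) = (-10 + 144 + 300)*77 = 434*77 = 33418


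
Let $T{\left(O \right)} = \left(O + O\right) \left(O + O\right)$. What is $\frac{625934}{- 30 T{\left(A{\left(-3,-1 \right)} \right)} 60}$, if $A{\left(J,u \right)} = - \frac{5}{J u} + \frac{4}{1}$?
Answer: $- \frac{312967}{19600} \approx -15.968$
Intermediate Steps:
$A{\left(J,u \right)} = 4 - \frac{5}{J u}$ ($A{\left(J,u \right)} = - 5 \frac{1}{J u} + 4 \cdot 1 = - \frac{5}{J u} + 4 = 4 - \frac{5}{J u}$)
$T{\left(O \right)} = 4 O^{2}$ ($T{\left(O \right)} = 2 O 2 O = 4 O^{2}$)
$\frac{625934}{- 30 T{\left(A{\left(-3,-1 \right)} \right)} 60} = \frac{625934}{- 30 \cdot 4 \left(4 - \frac{5}{\left(-3\right) \left(-1\right)}\right)^{2} \cdot 60} = \frac{625934}{- 30 \cdot 4 \left(4 - \left(- \frac{5}{3}\right) \left(-1\right)\right)^{2} \cdot 60} = \frac{625934}{- 30 \cdot 4 \left(4 - \frac{5}{3}\right)^{2} \cdot 60} = \frac{625934}{- 30 \cdot 4 \left(\frac{7}{3}\right)^{2} \cdot 60} = \frac{625934}{- 30 \cdot 4 \cdot \frac{49}{9} \cdot 60} = \frac{625934}{\left(-30\right) \frac{196}{9} \cdot 60} = \frac{625934}{\left(- \frac{1960}{3}\right) 60} = \frac{625934}{-39200} = 625934 \left(- \frac{1}{39200}\right) = - \frac{312967}{19600}$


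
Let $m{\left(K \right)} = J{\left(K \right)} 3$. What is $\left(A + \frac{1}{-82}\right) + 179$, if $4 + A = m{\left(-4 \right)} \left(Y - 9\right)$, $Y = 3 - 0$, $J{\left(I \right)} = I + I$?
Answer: $\frac{26157}{82} \approx 318.99$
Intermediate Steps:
$J{\left(I \right)} = 2 I$
$m{\left(K \right)} = 6 K$ ($m{\left(K \right)} = 2 K 3 = 6 K$)
$Y = 3$ ($Y = 3 + 0 = 3$)
$A = 140$ ($A = -4 + 6 \left(-4\right) \left(3 - 9\right) = -4 - -144 = -4 + 144 = 140$)
$\left(A + \frac{1}{-82}\right) + 179 = \left(140 + \frac{1}{-82}\right) + 179 = \left(140 - \frac{1}{82}\right) + 179 = \frac{11479}{82} + 179 = \frac{26157}{82}$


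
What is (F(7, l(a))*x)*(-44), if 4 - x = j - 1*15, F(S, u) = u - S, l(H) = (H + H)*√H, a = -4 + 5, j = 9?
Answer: 2200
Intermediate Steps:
a = 1
l(H) = 2*H^(3/2) (l(H) = (2*H)*√H = 2*H^(3/2))
x = 10 (x = 4 - (9 - 1*15) = 4 - (9 - 15) = 4 - 1*(-6) = 4 + 6 = 10)
(F(7, l(a))*x)*(-44) = ((2*1^(3/2) - 1*7)*10)*(-44) = ((2*1 - 7)*10)*(-44) = ((2 - 7)*10)*(-44) = -5*10*(-44) = -50*(-44) = 2200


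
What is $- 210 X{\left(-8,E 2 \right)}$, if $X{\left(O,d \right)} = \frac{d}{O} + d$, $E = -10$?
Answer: $3675$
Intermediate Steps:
$X{\left(O,d \right)} = d + \frac{d}{O}$
$- 210 X{\left(-8,E 2 \right)} = - 210 \left(\left(-10\right) 2 + \frac{\left(-10\right) 2}{-8}\right) = - 210 \left(-20 - - \frac{5}{2}\right) = - 210 \left(-20 + \frac{5}{2}\right) = \left(-210\right) \left(- \frac{35}{2}\right) = 3675$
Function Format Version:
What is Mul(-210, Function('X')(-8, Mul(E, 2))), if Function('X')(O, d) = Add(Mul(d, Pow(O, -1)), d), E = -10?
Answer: 3675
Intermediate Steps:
Function('X')(O, d) = Add(d, Mul(d, Pow(O, -1)))
Mul(-210, Function('X')(-8, Mul(E, 2))) = Mul(-210, Add(Mul(-10, 2), Mul(Mul(-10, 2), Pow(-8, -1)))) = Mul(-210, Add(-20, Mul(-20, Rational(-1, 8)))) = Mul(-210, Add(-20, Rational(5, 2))) = Mul(-210, Rational(-35, 2)) = 3675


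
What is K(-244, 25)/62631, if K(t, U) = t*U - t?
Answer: -1952/20877 ≈ -0.093500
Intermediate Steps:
K(t, U) = -t + U*t (K(t, U) = U*t - t = -t + U*t)
K(-244, 25)/62631 = -244*(-1 + 25)/62631 = -244*24*(1/62631) = -5856*1/62631 = -1952/20877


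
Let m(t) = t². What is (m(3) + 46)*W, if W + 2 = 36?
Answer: 1870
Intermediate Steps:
W = 34 (W = -2 + 36 = 34)
(m(3) + 46)*W = (3² + 46)*34 = (9 + 46)*34 = 55*34 = 1870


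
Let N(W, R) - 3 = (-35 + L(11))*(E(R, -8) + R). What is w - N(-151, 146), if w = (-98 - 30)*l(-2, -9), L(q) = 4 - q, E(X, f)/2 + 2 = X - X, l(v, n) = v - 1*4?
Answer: 6729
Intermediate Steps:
l(v, n) = -4 + v (l(v, n) = v - 4 = -4 + v)
E(X, f) = -4 (E(X, f) = -4 + 2*(X - X) = -4 + 2*0 = -4 + 0 = -4)
N(W, R) = 171 - 42*R (N(W, R) = 3 + (-35 + (4 - 1*11))*(-4 + R) = 3 + (-35 + (4 - 11))*(-4 + R) = 3 + (-35 - 7)*(-4 + R) = 3 - 42*(-4 + R) = 3 + (168 - 42*R) = 171 - 42*R)
w = 768 (w = (-98 - 30)*(-4 - 2) = -128*(-6) = 768)
w - N(-151, 146) = 768 - (171 - 42*146) = 768 - (171 - 6132) = 768 - 1*(-5961) = 768 + 5961 = 6729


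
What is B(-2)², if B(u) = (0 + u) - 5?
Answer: 49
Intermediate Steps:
B(u) = -5 + u (B(u) = u - 5 = -5 + u)
B(-2)² = (-5 - 2)² = (-7)² = 49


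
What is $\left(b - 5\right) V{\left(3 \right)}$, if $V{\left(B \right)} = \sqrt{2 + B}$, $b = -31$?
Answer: $- 36 \sqrt{5} \approx -80.498$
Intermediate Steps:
$\left(b - 5\right) V{\left(3 \right)} = \left(-31 - 5\right) \sqrt{2 + 3} = - 36 \sqrt{5}$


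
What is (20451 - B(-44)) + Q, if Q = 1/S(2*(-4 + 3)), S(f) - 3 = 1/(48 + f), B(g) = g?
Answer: 2848851/139 ≈ 20495.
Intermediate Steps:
S(f) = 3 + 1/(48 + f)
Q = 46/139 (Q = 1/((145 + 3*(2*(-4 + 3)))/(48 + 2*(-4 + 3))) = 1/((145 + 3*(2*(-1)))/(48 + 2*(-1))) = 1/((145 + 3*(-2))/(48 - 2)) = 1/((145 - 6)/46) = 1/((1/46)*139) = 1/(139/46) = 46/139 ≈ 0.33094)
(20451 - B(-44)) + Q = (20451 - 1*(-44)) + 46/139 = (20451 + 44) + 46/139 = 20495 + 46/139 = 2848851/139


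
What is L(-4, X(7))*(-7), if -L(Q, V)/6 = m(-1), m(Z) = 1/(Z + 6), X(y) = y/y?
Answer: 42/5 ≈ 8.4000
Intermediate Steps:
X(y) = 1
m(Z) = 1/(6 + Z)
L(Q, V) = -6/5 (L(Q, V) = -6/(6 - 1) = -6/5)
L(-4, X(7))*(-7) = -6/5*(-7) = 42/5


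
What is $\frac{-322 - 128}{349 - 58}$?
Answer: $- \frac{150}{97} \approx -1.5464$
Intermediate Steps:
$\frac{-322 - 128}{349 - 58} = - \frac{450}{291} = \left(-450\right) \frac{1}{291} = - \frac{150}{97}$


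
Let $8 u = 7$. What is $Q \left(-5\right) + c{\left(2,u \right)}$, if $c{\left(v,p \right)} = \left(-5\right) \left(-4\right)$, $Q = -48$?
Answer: $260$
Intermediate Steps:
$u = \frac{7}{8}$ ($u = \frac{1}{8} \cdot 7 = \frac{7}{8} \approx 0.875$)
$c{\left(v,p \right)} = 20$
$Q \left(-5\right) + c{\left(2,u \right)} = \left(-48\right) \left(-5\right) + 20 = 240 + 20 = 260$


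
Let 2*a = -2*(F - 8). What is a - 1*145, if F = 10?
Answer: -147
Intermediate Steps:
a = -2 (a = (-2*(10 - 8))/2 = (-2*2)/2 = (½)*(-4) = -2)
a - 1*145 = -2 - 1*145 = -2 - 145 = -147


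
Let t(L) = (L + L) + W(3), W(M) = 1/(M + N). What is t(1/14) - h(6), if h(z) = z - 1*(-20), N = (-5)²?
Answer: -723/28 ≈ -25.821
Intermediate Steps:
N = 25
W(M) = 1/(25 + M) (W(M) = 1/(M + 25) = 1/(25 + M))
h(z) = 20 + z (h(z) = z + 20 = 20 + z)
t(L) = 1/28 + 2*L (t(L) = (L + L) + 1/(25 + 3) = 2*L + 1/28 = 1/28 + 2*L)
t(1/14) - h(6) = (1/28 + 2/14) - (20 + 6) = (1/28 + 2*(1/14)) - 1*26 = (1/28 + ⅐) - 26 = 5/28 - 26 = -723/28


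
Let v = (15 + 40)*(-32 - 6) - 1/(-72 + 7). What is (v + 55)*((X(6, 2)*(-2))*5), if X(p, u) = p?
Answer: 1587288/13 ≈ 1.2210e+5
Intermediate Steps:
v = -135849/65 (v = 55*(-38) - 1/(-65) = -2090 - 1*(-1/65) = -2090 + 1/65 = -135849/65 ≈ -2090.0)
(v + 55)*((X(6, 2)*(-2))*5) = (-135849/65 + 55)*((6*(-2))*5) = -(-1587288)*5/65 = -132274/65*(-60) = 1587288/13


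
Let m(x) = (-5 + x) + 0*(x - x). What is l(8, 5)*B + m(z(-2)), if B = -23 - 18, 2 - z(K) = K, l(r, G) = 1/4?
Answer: -45/4 ≈ -11.250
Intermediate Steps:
l(r, G) = ¼
z(K) = 2 - K
B = -41
m(x) = -5 + x (m(x) = (-5 + x) + 0*0 = (-5 + x) + 0 = -5 + x)
l(8, 5)*B + m(z(-2)) = (¼)*(-41) + (-5 + (2 - 1*(-2))) = -41/4 + (-5 + (2 + 2)) = -41/4 + (-5 + 4) = -41/4 - 1 = -45/4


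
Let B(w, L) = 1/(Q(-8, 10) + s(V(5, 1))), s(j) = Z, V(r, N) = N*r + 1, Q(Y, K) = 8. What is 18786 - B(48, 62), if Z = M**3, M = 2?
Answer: 300575/16 ≈ 18786.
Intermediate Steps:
V(r, N) = 1 + N*r
Z = 8 (Z = 2**3 = 8)
s(j) = 8
B(w, L) = 1/16 (B(w, L) = 1/(8 + 8) = 1/16)
18786 - B(48, 62) = 18786 - 1*1/16 = 18786 - 1/16 = 300575/16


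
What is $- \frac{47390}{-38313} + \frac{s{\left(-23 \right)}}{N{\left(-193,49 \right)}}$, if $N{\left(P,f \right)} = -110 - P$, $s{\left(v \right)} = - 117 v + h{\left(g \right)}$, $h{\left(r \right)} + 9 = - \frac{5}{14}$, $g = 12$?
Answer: $\frac{1493452139}{44519706} \approx 33.546$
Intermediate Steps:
$h{\left(r \right)} = - \frac{131}{14}$ ($h{\left(r \right)} = -9 - \frac{5}{14} = - \frac{131}{14}$)
$s{\left(v \right)} = - \frac{131}{14} - 117 v$ ($s{\left(v \right)} = - 117 v - \frac{131}{14} = - \frac{131}{14} - 117 v$)
$- \frac{47390}{-38313} + \frac{s{\left(-23 \right)}}{N{\left(-193,49 \right)}} = - \frac{47390}{-38313} + \frac{- \frac{131}{14} - -2691}{-110 - -193} = \left(-47390\right) \left(- \frac{1}{38313}\right) + \frac{- \frac{131}{14} + 2691}{-110 + 193} = \frac{47390}{38313} + \frac{37543}{14 \cdot 83} = \frac{47390}{38313} + \frac{37543}{14} \cdot \frac{1}{83} = \frac{47390}{38313} + \frac{37543}{1162} = \frac{1493452139}{44519706}$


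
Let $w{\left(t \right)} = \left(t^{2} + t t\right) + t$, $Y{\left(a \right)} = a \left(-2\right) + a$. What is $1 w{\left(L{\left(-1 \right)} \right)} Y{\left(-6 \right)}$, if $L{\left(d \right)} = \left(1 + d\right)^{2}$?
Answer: $0$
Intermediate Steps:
$Y{\left(a \right)} = - a$ ($Y{\left(a \right)} = - 2 a + a = - a$)
$w{\left(t \right)} = t + 2 t^{2}$ ($w{\left(t \right)} = \left(t^{2} + t^{2}\right) + t = 2 t^{2} + t = t + 2 t^{2}$)
$1 w{\left(L{\left(-1 \right)} \right)} Y{\left(-6 \right)} = 1 \left(1 - 1\right)^{2} \left(1 + 2 \left(1 - 1\right)^{2}\right) \left(\left(-1\right) \left(-6\right)\right) = 1 \cdot 0^{2} \left(1 + 2 \cdot 0^{2}\right) 6 = 1 \cdot 0 \left(1 + 2 \cdot 0\right) 6 = 1 \cdot 0 \left(1 + 0\right) 6 = 1 \cdot 0 \cdot 1 \cdot 6 = 1 \cdot 0 \cdot 6 = 0 \cdot 6 = 0$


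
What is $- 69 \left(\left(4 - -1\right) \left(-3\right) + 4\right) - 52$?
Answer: $707$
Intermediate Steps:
$- 69 \left(\left(4 - -1\right) \left(-3\right) + 4\right) - 52 = - 69 \left(\left(4 + 1\right) \left(-3\right) + 4\right) - 52 = - 69 \left(5 \left(-3\right) + 4\right) - 52 = - 69 \left(-15 + 4\right) - 52 = \left(-69\right) \left(-11\right) - 52 = 759 - 52 = 707$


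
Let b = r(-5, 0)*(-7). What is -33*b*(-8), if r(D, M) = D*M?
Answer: 0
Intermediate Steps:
b = 0 (b = -5*0*(-7) = 0*(-7) = 0)
-33*b*(-8) = -33*0*(-8) = 0*(-8) = 0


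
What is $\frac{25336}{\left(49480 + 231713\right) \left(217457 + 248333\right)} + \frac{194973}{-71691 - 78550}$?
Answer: $- \frac{982190495160859}{756849944245395} \approx -1.2977$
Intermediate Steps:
$\frac{25336}{\left(49480 + 231713\right) \left(217457 + 248333\right)} + \frac{194973}{-71691 - 78550} = \frac{25336}{281193 \cdot 465790} + \frac{194973}{-150241} = \frac{25336}{130976887470} + 194973 \left(- \frac{1}{150241}\right) = 25336 \cdot \frac{1}{130976887470} - \frac{194973}{150241} = \frac{12668}{65488443735} - \frac{194973}{150241} = - \frac{982190495160859}{756849944245395}$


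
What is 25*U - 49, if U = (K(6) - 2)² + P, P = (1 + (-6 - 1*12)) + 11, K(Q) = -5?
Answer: 1026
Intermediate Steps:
P = -6 (P = (1 + (-6 - 12)) + 11 = (1 - 18) + 11 = -17 + 11 = -6)
U = 43 (U = (-5 - 2)² - 6 = (-7)² - 6 = 49 - 6 = 43)
25*U - 49 = 25*43 - 49 = 1075 - 49 = 1026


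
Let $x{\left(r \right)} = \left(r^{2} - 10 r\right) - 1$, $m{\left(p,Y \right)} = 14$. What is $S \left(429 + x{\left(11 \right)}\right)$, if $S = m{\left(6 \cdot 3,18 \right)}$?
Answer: $6146$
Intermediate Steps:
$x{\left(r \right)} = -1 + r^{2} - 10 r$
$S = 14$
$S \left(429 + x{\left(11 \right)}\right) = 14 \left(429 - \left(111 - 121\right)\right) = 14 \left(429 - -10\right) = 14 \left(429 + 10\right) = 14 \cdot 439 = 6146$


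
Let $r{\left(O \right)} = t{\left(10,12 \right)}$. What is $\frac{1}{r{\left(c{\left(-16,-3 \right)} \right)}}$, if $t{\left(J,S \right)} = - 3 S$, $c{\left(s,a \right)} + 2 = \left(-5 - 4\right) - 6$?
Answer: $- \frac{1}{36} \approx -0.027778$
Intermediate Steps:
$c{\left(s,a \right)} = -17$ ($c{\left(s,a \right)} = -2 - 15 = -17$)
$r{\left(O \right)} = -36$ ($r{\left(O \right)} = \left(-3\right) 12 = -36$)
$\frac{1}{r{\left(c{\left(-16,-3 \right)} \right)}} = \frac{1}{-36} = - \frac{1}{36}$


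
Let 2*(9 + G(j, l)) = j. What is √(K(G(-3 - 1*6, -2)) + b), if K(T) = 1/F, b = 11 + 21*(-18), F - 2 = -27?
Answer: 2*I*√2294/5 ≈ 19.158*I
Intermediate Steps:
G(j, l) = -9 + j/2
F = -25 (F = 2 - 27 = -25)
b = -367 (b = 11 - 378 = -367)
K(T) = -1/25 (K(T) = 1/(-25) = -1/25)
√(K(G(-3 - 1*6, -2)) + b) = √(-1/25 - 367) = √(-9176/25) = 2*I*√2294/5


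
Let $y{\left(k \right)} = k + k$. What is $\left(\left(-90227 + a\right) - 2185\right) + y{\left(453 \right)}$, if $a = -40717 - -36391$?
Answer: $-95832$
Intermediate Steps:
$a = -4326$ ($a = -40717 + 36391 = -4326$)
$y{\left(k \right)} = 2 k$
$\left(\left(-90227 + a\right) - 2185\right) + y{\left(453 \right)} = \left(\left(-90227 - 4326\right) - 2185\right) + 2 \cdot 453 = \left(-94553 - 2185\right) + 906 = -96738 + 906 = -95832$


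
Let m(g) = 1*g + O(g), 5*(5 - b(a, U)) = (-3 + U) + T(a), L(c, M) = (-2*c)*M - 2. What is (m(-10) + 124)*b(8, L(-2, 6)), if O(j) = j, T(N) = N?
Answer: -208/5 ≈ -41.600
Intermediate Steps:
L(c, M) = -2 - 2*M*c (L(c, M) = -2*M*c - 2 = -2 - 2*M*c)
b(a, U) = 28/5 - U/5 - a/5 (b(a, U) = 5 - ((-3 + U) + a)/5 = 5 - (-3 + U + a)/5 = 5 + (3/5 - U/5 - a/5) = 28/5 - U/5 - a/5)
m(g) = 2*g (m(g) = 1*g + g = g + g = 2*g)
(m(-10) + 124)*b(8, L(-2, 6)) = (2*(-10) + 124)*(28/5 - (-2 - 2*6*(-2))/5 - 1/5*8) = (-20 + 124)*(28/5 - (-2 + 24)/5 - 8/5) = 104*(28/5 - 1/5*22 - 8/5) = 104*(28/5 - 22/5 - 8/5) = 104*(-2/5) = -208/5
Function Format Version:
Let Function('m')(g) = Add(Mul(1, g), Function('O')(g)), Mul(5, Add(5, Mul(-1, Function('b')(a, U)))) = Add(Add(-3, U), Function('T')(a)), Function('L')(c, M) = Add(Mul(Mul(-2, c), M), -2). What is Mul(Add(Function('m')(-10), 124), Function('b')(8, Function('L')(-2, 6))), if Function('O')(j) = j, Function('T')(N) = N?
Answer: Rational(-208, 5) ≈ -41.600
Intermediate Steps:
Function('L')(c, M) = Add(-2, Mul(-2, M, c)) (Function('L')(c, M) = Add(Mul(-2, M, c), -2) = Add(-2, Mul(-2, M, c)))
Function('b')(a, U) = Add(Rational(28, 5), Mul(Rational(-1, 5), U), Mul(Rational(-1, 5), a)) (Function('b')(a, U) = Add(5, Mul(Rational(-1, 5), Add(Add(-3, U), a))) = Add(5, Mul(Rational(-1, 5), Add(-3, U, a))) = Add(5, Add(Rational(3, 5), Mul(Rational(-1, 5), U), Mul(Rational(-1, 5), a))) = Add(Rational(28, 5), Mul(Rational(-1, 5), U), Mul(Rational(-1, 5), a)))
Function('m')(g) = Mul(2, g) (Function('m')(g) = Add(Mul(1, g), g) = Add(g, g) = Mul(2, g))
Mul(Add(Function('m')(-10), 124), Function('b')(8, Function('L')(-2, 6))) = Mul(Add(Mul(2, -10), 124), Add(Rational(28, 5), Mul(Rational(-1, 5), Add(-2, Mul(-2, 6, -2))), Mul(Rational(-1, 5), 8))) = Mul(Add(-20, 124), Add(Rational(28, 5), Mul(Rational(-1, 5), Add(-2, 24)), Rational(-8, 5))) = Mul(104, Add(Rational(28, 5), Mul(Rational(-1, 5), 22), Rational(-8, 5))) = Mul(104, Add(Rational(28, 5), Rational(-22, 5), Rational(-8, 5))) = Mul(104, Rational(-2, 5)) = Rational(-208, 5)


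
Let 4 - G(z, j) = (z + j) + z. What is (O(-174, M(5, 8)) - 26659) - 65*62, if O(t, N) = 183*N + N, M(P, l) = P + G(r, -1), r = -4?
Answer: -27377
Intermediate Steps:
G(z, j) = 4 - j - 2*z (G(z, j) = 4 - ((z + j) + z) = 4 - ((j + z) + z) = 4 - (j + 2*z) = 4 + (-j - 2*z) = 4 - j - 2*z)
M(P, l) = 13 + P (M(P, l) = P + (4 - 1*(-1) - 2*(-4)) = P + (4 + 1 + 8) = P + 13 = 13 + P)
O(t, N) = 184*N
(O(-174, M(5, 8)) - 26659) - 65*62 = (184*(13 + 5) - 26659) - 65*62 = (184*18 - 26659) - 4030 = (3312 - 26659) - 4030 = -23347 - 4030 = -27377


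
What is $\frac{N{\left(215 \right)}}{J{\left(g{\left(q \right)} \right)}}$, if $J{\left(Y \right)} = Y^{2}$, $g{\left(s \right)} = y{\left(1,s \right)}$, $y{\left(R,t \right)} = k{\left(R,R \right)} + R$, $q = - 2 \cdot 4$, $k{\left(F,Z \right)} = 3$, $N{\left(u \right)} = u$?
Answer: $\frac{215}{16} \approx 13.438$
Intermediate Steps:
$q = -8$ ($q = \left(-1\right) 8 = -8$)
$y{\left(R,t \right)} = 3 + R$
$g{\left(s \right)} = 4$ ($g{\left(s \right)} = 3 + 1 = 4$)
$\frac{N{\left(215 \right)}}{J{\left(g{\left(q \right)} \right)}} = \frac{215}{4^{2}} = \frac{215}{16}$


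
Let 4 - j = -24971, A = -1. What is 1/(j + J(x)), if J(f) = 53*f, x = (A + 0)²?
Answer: 1/25028 ≈ 3.9955e-5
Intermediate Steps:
x = 1 (x = (-1 + 0)² = (-1)² = 1)
j = 24975 (j = 4 - 1*(-24971) = 4 + 24971 = 24975)
1/(j + J(x)) = 1/(24975 + 53*1) = 1/(24975 + 53) = 1/25028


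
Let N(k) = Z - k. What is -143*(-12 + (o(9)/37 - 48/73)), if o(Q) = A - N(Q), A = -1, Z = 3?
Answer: 4836689/2701 ≈ 1790.7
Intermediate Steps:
N(k) = 3 - k
o(Q) = -4 + Q (o(Q) = -1 - (3 - Q) = -1 + (-3 + Q) = -4 + Q)
-143*(-12 + (o(9)/37 - 48/73)) = -143*(-12 + ((-4 + 9)/37 - 48/73)) = -143*(-12 + (5*(1/37) - 48*1/73)) = -143*(-12 + (5/37 - 48/73)) = -143*(-12 - 1411/2701) = -143*(-33823/2701) = 4836689/2701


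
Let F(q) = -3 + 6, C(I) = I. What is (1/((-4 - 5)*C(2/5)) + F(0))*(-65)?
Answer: -3185/18 ≈ -176.94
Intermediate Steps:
F(q) = 3
(1/((-4 - 5)*C(2/5)) + F(0))*(-65) = (1/((-4 - 5)*(2/5)) + 3)*(-65) = (1/(-18/5) + 3)*(-65) = (-5/18 + 3)*(-65) = (49/18)*(-65) = -3185/18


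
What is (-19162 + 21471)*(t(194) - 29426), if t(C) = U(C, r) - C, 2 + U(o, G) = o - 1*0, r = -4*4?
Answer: -67949252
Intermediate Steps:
r = -16
U(o, G) = -2 + o (U(o, G) = -2 + (o - 1*0) = -2 + (o + 0) = -2 + o)
t(C) = -2 (t(C) = (-2 + C) - C = -2)
(-19162 + 21471)*(t(194) - 29426) = (-19162 + 21471)*(-2 - 29426) = 2309*(-29428) = -67949252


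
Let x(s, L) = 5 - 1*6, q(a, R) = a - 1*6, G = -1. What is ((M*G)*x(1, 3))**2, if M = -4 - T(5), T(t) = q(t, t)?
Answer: 9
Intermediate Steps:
q(a, R) = -6 + a (q(a, R) = a - 6 = -6 + a)
T(t) = -6 + t
x(s, L) = -1 (x(s, L) = 5 - 6 = -1)
M = -3 (M = -4 - (-6 + 5) = -4 - 1*(-1) = -4 + 1 = -3)
((M*G)*x(1, 3))**2 = (-3*(-1)*(-1))**2 = (3*(-1))**2 = (-3)**2 = 9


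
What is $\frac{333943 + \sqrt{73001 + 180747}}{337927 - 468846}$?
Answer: $- \frac{333943}{130919} - \frac{2 \sqrt{63437}}{130919} \approx -2.5546$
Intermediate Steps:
$\frac{333943 + \sqrt{73001 + 180747}}{337927 - 468846} = \frac{333943 + \sqrt{253748}}{-130919} = \left(333943 + 2 \sqrt{63437}\right) \left(- \frac{1}{130919}\right) = - \frac{333943}{130919} - \frac{2 \sqrt{63437}}{130919}$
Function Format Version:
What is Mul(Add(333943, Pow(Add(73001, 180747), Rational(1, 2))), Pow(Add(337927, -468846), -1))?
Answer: Add(Rational(-333943, 130919), Mul(Rational(-2, 130919), Pow(63437, Rational(1, 2)))) ≈ -2.5546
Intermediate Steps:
Mul(Add(333943, Pow(Add(73001, 180747), Rational(1, 2))), Pow(Add(337927, -468846), -1)) = Mul(Add(333943, Pow(253748, Rational(1, 2))), Pow(-130919, -1)) = Mul(Add(333943, Mul(2, Pow(63437, Rational(1, 2)))), Rational(-1, 130919)) = Add(Rational(-333943, 130919), Mul(Rational(-2, 130919), Pow(63437, Rational(1, 2))))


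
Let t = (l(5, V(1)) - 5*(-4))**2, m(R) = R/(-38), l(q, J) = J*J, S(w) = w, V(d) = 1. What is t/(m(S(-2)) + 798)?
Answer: 8379/15163 ≈ 0.55260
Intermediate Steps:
l(q, J) = J**2
m(R) = -R/38 (m(R) = R*(-1/38) = -R/38)
t = 441 (t = (1**2 - 5*(-4))**2 = (1 + 20)**2 = 21**2 = 441)
t/(m(S(-2)) + 798) = 441/(-1/38*(-2) + 798) = 441/(1/19 + 798) = 441/(15163/19) = 441*(19/15163) = 8379/15163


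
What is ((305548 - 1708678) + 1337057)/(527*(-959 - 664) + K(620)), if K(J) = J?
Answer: 66073/854701 ≈ 0.077305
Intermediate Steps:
((305548 - 1708678) + 1337057)/(527*(-959 - 664) + K(620)) = ((305548 - 1708678) + 1337057)/(527*(-959 - 664) + 620) = (-1403130 + 1337057)/(527*(-1623) + 620) = -66073/(-855321 + 620) = -66073/(-854701) = -66073*(-1/854701) = 66073/854701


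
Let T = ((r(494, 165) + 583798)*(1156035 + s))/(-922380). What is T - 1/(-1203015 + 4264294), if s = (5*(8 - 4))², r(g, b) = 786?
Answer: -103476342235970777/141183126201 ≈ -7.3292e+5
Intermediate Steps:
s = 400 (s = (5*4)² = 20² = 400)
T = -33801669902/46119 (T = ((786 + 583798)*(1156035 + 400))/(-922380) = (584584*1156435)*(-1/922380) = 676033398040*(-1/922380) = -33801669902/46119 ≈ -7.3292e+5)
T - 1/(-1203015 + 4264294) = -33801669902/46119 - 1/(-1203015 + 4264294) = -33801669902/46119 - 1/3061279 = -103476342235970777/141183126201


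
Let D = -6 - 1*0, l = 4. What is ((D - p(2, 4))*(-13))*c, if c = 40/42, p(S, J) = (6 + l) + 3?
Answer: 4940/21 ≈ 235.24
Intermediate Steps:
p(S, J) = 13 (p(S, J) = (6 + 4) + 3 = 10 + 3 = 13)
c = 20/21 (c = 40*(1/42) = 20/21 ≈ 0.95238)
D = -6 (D = -6 + 0 = -6)
((D - p(2, 4))*(-13))*c = ((-6 - 1*13)*(-13))*(20/21) = ((-6 - 13)*(-13))*(20/21) = -19*(-13)*(20/21) = 247*(20/21) = 4940/21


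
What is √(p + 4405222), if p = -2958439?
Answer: √1446783 ≈ 1202.8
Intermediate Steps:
√(p + 4405222) = √(-2958439 + 4405222) = √1446783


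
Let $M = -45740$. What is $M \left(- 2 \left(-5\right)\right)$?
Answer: $-457400$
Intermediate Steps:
$M \left(- 2 \left(-5\right)\right) = - 45740 \left(- 2 \left(-5\right)\right) = - 45740 \left(\left(-1\right) \left(-10\right)\right) = \left(-45740\right) 10 = -457400$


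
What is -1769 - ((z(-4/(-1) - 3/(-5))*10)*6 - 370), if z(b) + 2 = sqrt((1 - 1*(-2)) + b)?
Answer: -1279 - 12*sqrt(190) ≈ -1444.4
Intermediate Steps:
z(b) = -2 + sqrt(3 + b) (z(b) = -2 + sqrt((1 - 1*(-2)) + b) = -2 + sqrt((1 + 2) + b) = -2 + sqrt(3 + b))
-1769 - ((z(-4/(-1) - 3/(-5))*10)*6 - 370) = -1769 - (((-2 + sqrt(3 + (-4/(-1) - 3/(-5))))*10)*6 - 370) = -1769 - (((-2 + sqrt(3 + (-4*(-1) - 3*(-1/5))))*10)*6 - 370) = -1769 - (((-2 + sqrt(3 + (4 + 3/5)))*10)*6 - 370) = -1769 - (((-2 + sqrt(3 + 23/5))*10)*6 - 370) = -1769 - (((-2 + sqrt(38/5))*10)*6 - 370) = -1769 - (((-2 + sqrt(190)/5)*10)*6 - 370) = -1769 - ((-20 + 2*sqrt(190))*6 - 370) = -1769 - ((-120 + 12*sqrt(190)) - 370) = -1769 - (-490 + 12*sqrt(190)) = -1769 + (490 - 12*sqrt(190)) = -1279 - 12*sqrt(190)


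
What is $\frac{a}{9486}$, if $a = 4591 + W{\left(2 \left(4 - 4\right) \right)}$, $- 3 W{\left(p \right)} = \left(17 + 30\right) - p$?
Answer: $\frac{6863}{14229} \approx 0.48232$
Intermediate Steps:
$W{\left(p \right)} = - \frac{47}{3} + \frac{p}{3}$ ($W{\left(p \right)} = - \frac{\left(17 + 30\right) - p}{3} = - \frac{47 - p}{3} = - \frac{47}{3} + \frac{p}{3}$)
$a = \frac{13726}{3}$ ($a = 4591 - \left(\frac{47}{3} - \frac{2 \left(4 - 4\right)}{3}\right) = 4591 - \left(\frac{47}{3} - \frac{2 \cdot 0}{3}\right) = 4591 + \left(- \frac{47}{3} + \frac{1}{3} \cdot 0\right) = 4591 + \left(- \frac{47}{3} + 0\right) = 4591 - \frac{47}{3} = \frac{13726}{3} \approx 4575.3$)
$\frac{a}{9486} = \frac{13726}{3 \cdot 9486} = \frac{13726}{3} \cdot \frac{1}{9486} = \frac{6863}{14229}$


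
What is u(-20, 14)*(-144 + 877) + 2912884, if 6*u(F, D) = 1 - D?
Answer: 17467775/6 ≈ 2.9113e+6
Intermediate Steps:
u(F, D) = 1/6 - D/6 (u(F, D) = (1 - D)/6 = 1/6 - D/6)
u(-20, 14)*(-144 + 877) + 2912884 = (1/6 - 1/6*14)*(-144 + 877) + 2912884 = (1/6 - 7/3)*733 + 2912884 = -13/6*733 + 2912884 = -9529/6 + 2912884 = 17467775/6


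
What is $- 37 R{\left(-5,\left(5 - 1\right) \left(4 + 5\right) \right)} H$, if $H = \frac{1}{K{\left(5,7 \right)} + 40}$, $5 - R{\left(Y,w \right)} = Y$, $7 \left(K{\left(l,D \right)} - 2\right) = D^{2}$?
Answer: $- \frac{370}{49} \approx -7.551$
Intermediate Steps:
$K{\left(l,D \right)} = 2 + \frac{D^{2}}{7}$
$R{\left(Y,w \right)} = 5 - Y$
$H = \frac{1}{49}$ ($H = \frac{1}{\left(2 + \frac{7^{2}}{7}\right) + 40} = \frac{1}{\left(2 + \frac{1}{7} \cdot 49\right) + 40} = \frac{1}{\left(2 + 7\right) + 40} = \frac{1}{9 + 40} = \frac{1}{49} \approx 0.020408$)
$- 37 R{\left(-5,\left(5 - 1\right) \left(4 + 5\right) \right)} H = - 37 \left(5 - -5\right) \frac{1}{49} = - 37 \left(5 + 5\right) \frac{1}{49} = \left(-37\right) 10 \cdot \frac{1}{49} = \left(-370\right) \frac{1}{49} = - \frac{370}{49}$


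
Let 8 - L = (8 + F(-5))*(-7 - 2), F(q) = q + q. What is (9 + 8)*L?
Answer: -170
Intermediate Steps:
F(q) = 2*q
L = -10 (L = 8 - (8 + 2*(-5))*(-7 - 2) = 8 - (8 - 10)*(-9) = 8 - (-2)*(-9) = 8 - 1*18 = 8 - 18 = -10)
(9 + 8)*L = (9 + 8)*(-10) = 17*(-10) = -170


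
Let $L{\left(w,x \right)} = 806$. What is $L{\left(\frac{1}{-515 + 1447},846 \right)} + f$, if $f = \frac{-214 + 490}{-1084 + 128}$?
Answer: $\frac{192565}{239} \approx 805.71$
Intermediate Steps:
$f = - \frac{69}{239}$ ($f = \frac{1}{-956} \cdot 276 = \left(- \frac{1}{956}\right) 276 = - \frac{69}{239} \approx -0.2887$)
$L{\left(\frac{1}{-515 + 1447},846 \right)} + f = 806 - \frac{69}{239} = \frac{192565}{239}$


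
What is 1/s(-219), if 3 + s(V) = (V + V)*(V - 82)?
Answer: 1/131835 ≈ 7.5852e-6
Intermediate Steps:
s(V) = -3 + 2*V*(-82 + V) (s(V) = -3 + (V + V)*(V - 82) = -3 + (2*V)*(-82 + V) = -3 + 2*V*(-82 + V))
1/s(-219) = 1/(-3 - 164*(-219) + 2*(-219)**2) = 1/(-3 + 35916 + 2*47961) = 1/(-3 + 35916 + 95922) = 1/131835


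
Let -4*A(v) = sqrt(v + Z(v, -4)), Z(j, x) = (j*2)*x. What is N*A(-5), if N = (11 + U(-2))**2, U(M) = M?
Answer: -81*sqrt(35)/4 ≈ -119.80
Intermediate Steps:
Z(j, x) = 2*j*x (Z(j, x) = (2*j)*x = 2*j*x)
A(v) = -sqrt(7)*sqrt(-v)/4 (A(v) = -sqrt(v + 2*v*(-4))/4 = -sqrt(v - 8*v)/4 = -sqrt(7)*sqrt(-v)/4)
N = 81 (N = (11 - 2)**2 = 9**2 = 81)
N*A(-5) = 81*(-sqrt(7)*sqrt(-1*(-5))/4) = 81*(-sqrt(7)*sqrt(5)/4) = 81*(-sqrt(35)/4) = -81*sqrt(35)/4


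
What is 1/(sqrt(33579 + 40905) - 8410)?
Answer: -4205/35326808 - 3*sqrt(2069)/35326808 ≈ -0.00012289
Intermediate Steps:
1/(sqrt(33579 + 40905) - 8410) = 1/(sqrt(74484) - 8410) = 1/(6*sqrt(2069) - 8410) = 1/(-8410 + 6*sqrt(2069))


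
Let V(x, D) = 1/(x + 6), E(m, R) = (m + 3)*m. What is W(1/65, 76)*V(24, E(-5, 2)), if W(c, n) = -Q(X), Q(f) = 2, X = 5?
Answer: -1/15 ≈ -0.066667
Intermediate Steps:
E(m, R) = m*(3 + m) (E(m, R) = (3 + m)*m = m*(3 + m))
V(x, D) = 1/(6 + x)
W(c, n) = -2 (W(c, n) = -1*2 = -2)
W(1/65, 76)*V(24, E(-5, 2)) = -2/(6 + 24) = -2/30 = -2*1/30 = -1/15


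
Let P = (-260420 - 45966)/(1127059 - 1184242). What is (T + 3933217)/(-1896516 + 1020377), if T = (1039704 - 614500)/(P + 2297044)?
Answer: -258318312933865189/57541380941897941 ≈ -4.4893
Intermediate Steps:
P = 306386/57183 (P = -306386/(-57183) = -306386*(-1/57183) = 306386/57183 ≈ 5.3580)
T = 12157220166/65676086719 (T = (1039704 - 614500)/(306386/57183 + 2297044) = 425204/(131352173438/57183) = 425204*(57183/131352173438) = 12157220166/65676086719 ≈ 0.18511)
(T + 3933217)/(-1896516 + 1020377) = (12157220166/65676086719 + 3933217)/(-1896516 + 1020377) = (258318312933865189/65676086719)/(-876139) = (258318312933865189/65676086719)*(-1/876139) = -258318312933865189/57541380941897941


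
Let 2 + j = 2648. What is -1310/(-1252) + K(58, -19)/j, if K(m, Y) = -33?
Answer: 142706/138033 ≈ 1.0339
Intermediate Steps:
j = 2646 (j = -2 + 2648 = 2646)
-1310/(-1252) + K(58, -19)/j = -1310/(-1252) - 33/2646 = -1310*(-1/1252) - 33*1/2646 = 655/626 - 11/882 = 142706/138033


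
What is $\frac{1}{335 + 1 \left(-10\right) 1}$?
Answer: $\frac{1}{325} \approx 0.0030769$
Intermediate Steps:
$\frac{1}{335 + 1 \left(-10\right) 1} = \frac{1}{335 - 10} = \frac{1}{325}$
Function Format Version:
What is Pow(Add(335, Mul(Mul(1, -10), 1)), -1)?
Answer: Rational(1, 325) ≈ 0.0030769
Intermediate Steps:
Pow(Add(335, Mul(Mul(1, -10), 1)), -1) = Pow(Add(335, Mul(-10, 1)), -1) = Pow(Add(335, -10), -1) = Pow(325, -1) = Rational(1, 325)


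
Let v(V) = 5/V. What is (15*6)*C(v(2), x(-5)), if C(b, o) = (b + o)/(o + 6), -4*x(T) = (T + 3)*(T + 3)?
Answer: 27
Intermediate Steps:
x(T) = -(3 + T)²/4 (x(T) = -(T + 3)*(T + 3)/4 = -(3 + T)*(3 + T)/4 = -(3 + T)²/4)
C(b, o) = (b + o)/(6 + o)
(15*6)*C(v(2), x(-5)) = (15*6)*((5/2 - (3 - 5)²/4)/(6 - (3 - 5)²/4)) = 90*((5*(½) - ¼*(-2)²)/(6 - ¼*(-2)²)) = 90*((5/2 - ¼*4)/(6 - ¼*4)) = 90*((5/2 - 1)/(6 - 1)) = 90*((3/2)/5) = 90*((⅕)*(3/2)) = 90*(3/10) = 27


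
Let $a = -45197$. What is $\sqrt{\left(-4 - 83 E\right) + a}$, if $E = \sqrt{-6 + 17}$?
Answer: $\sqrt{-45201 - 83 \sqrt{11}} \approx 213.25 i$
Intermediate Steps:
$E = \sqrt{11} \approx 3.3166$
$\sqrt{\left(-4 - 83 E\right) + a} = \sqrt{\left(-4 - 83 \sqrt{11}\right) - 45197} = \sqrt{-45201 - 83 \sqrt{11}}$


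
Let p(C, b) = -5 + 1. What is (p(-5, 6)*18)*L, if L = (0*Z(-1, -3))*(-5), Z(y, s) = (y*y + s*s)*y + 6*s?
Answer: 0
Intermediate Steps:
p(C, b) = -4
Z(y, s) = 6*s + y*(s² + y²) (Z(y, s) = (y² + s²)*y + 6*s = (s² + y²)*y + 6*s = y*(s² + y²) + 6*s = 6*s + y*(s² + y²))
L = 0 (L = (0*((-1)³ + 6*(-3) - 1*(-3)²))*(-5) = (0*(-1 - 18 - 1*9))*(-5) = (0*(-1 - 18 - 9))*(-5) = (0*(-28))*(-5) = 0*(-5) = 0)
(p(-5, 6)*18)*L = -4*18*0 = -72*0 = 0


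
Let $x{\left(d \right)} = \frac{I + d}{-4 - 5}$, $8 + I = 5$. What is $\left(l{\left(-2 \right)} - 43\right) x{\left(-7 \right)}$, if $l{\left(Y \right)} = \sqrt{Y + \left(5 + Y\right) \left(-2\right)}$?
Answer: $- \frac{430}{9} + \frac{20 i \sqrt{2}}{9} \approx -47.778 + 3.1427 i$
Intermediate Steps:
$I = -3$ ($I = -8 + 5 = -3$)
$x{\left(d \right)} = \frac{1}{3} - \frac{d}{9}$ ($x{\left(d \right)} = \frac{-3 + d}{-4 - 5} = \frac{-3 + d}{-9} = \left(-3 + d\right) \left(- \frac{1}{9}\right) = \frac{1}{3} - \frac{d}{9}$)
$l{\left(Y \right)} = \sqrt{-10 - Y}$ ($l{\left(Y \right)} = \sqrt{Y - \left(10 + 2 Y\right)} = \sqrt{-10 - Y}$)
$\left(l{\left(-2 \right)} - 43\right) x{\left(-7 \right)} = \left(\sqrt{-10 - -2} - 43\right) \left(\frac{1}{3} - - \frac{7}{9}\right) = \left(\sqrt{-10 + 2} - 43\right) \left(\frac{1}{3} + \frac{7}{9}\right) = \left(\sqrt{-8} - 43\right) \frac{10}{9} = \left(2 i \sqrt{2} - 43\right) \frac{10}{9} = \left(-43 + 2 i \sqrt{2}\right) \frac{10}{9} = - \frac{430}{9} + \frac{20 i \sqrt{2}}{9}$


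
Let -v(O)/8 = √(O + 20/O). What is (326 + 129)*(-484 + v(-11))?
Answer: -220220 - 3640*I*√1551/11 ≈ -2.2022e+5 - 13032.0*I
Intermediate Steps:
v(O) = -8*√(O + 20/O)
(326 + 129)*(-484 + v(-11)) = (326 + 129)*(-484 - 8*√(-11 + 20/(-11))) = 455*(-484 - 8*√(-11 + 20*(-1/11))) = 455*(-484 - 8*√(-11 - 20/11)) = 455*(-484 - 8*I*√1551/11) = -220220 - 3640*I*√1551/11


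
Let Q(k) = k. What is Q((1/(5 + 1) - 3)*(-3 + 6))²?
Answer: 289/4 ≈ 72.250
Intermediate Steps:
Q((1/(5 + 1) - 3)*(-3 + 6))² = ((1/(5 + 1) - 3)*(-3 + 6))² = ((1/6 - 3)*3)² = ((⅙ - 3)*3)² = (-17/6*3)² = (-17/2)² = 289/4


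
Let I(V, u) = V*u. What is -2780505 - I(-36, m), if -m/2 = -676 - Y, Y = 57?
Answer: -2727729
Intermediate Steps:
m = 1466 (m = -2*(-676 - 1*57) = -2*(-676 - 57) = -2*(-733) = 1466)
-2780505 - I(-36, m) = -2780505 - (-36)*1466 = -2780505 - 1*(-52776) = -2780505 + 52776 = -2727729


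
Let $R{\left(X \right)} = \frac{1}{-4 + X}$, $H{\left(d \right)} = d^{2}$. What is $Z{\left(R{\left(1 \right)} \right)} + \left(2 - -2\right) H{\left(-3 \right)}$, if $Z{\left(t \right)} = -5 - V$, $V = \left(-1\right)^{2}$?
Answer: $30$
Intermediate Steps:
$V = 1$
$Z{\left(t \right)} = -6$ ($Z{\left(t \right)} = -5 - 1 = -6$)
$Z{\left(R{\left(1 \right)} \right)} + \left(2 - -2\right) H{\left(-3 \right)} = -6 + \left(2 - -2\right) \left(-3\right)^{2} = -6 + \left(2 + 2\right) 9 = -6 + 4 \cdot 9 = -6 + 36 = 30$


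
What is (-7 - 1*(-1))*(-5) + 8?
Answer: 38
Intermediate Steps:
(-7 - 1*(-1))*(-5) + 8 = (-7 + 1)*(-5) + 8 = -6*(-5) + 8 = 30 + 8 = 38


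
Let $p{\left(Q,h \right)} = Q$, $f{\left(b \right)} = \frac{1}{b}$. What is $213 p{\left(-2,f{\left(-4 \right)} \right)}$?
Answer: $-426$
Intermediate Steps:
$213 p{\left(-2,f{\left(-4 \right)} \right)} = 213 \left(-2\right) = -426$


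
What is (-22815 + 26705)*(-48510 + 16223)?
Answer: -125596430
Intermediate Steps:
(-22815 + 26705)*(-48510 + 16223) = 3890*(-32287) = -125596430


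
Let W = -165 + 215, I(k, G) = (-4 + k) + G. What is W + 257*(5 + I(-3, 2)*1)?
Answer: 50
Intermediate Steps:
I(k, G) = -4 + G + k
W = 50
W + 257*(5 + I(-3, 2)*1) = 50 + 257*(5 + (-4 + 2 - 3)*1) = 50 + 257*(5 - 5*1) = 50 + 257*(5 - 5) = 50 + 257*0 = 50 + 0 = 50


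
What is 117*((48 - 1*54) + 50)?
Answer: 5148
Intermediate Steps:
117*((48 - 1*54) + 50) = 117*((48 - 54) + 50) = 117*(-6 + 50) = 117*44 = 5148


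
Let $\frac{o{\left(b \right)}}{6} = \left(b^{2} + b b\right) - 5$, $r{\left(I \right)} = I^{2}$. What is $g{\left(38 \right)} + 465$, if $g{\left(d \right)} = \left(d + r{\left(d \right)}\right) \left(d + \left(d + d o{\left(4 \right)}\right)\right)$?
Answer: $9236289$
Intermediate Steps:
$o{\left(b \right)} = -30 + 12 b^{2}$ ($o{\left(b \right)} = 6 \left(\left(b^{2} + b b\right) - 5\right) = 6 \left(\left(b^{2} + b^{2}\right) - 5\right) = 6 \left(2 b^{2} - 5\right) = 6 \left(-5 + 2 b^{2}\right) = -30 + 12 b^{2}$)
$g{\left(d \right)} = 164 d \left(d + d^{2}\right)$ ($g{\left(d \right)} = \left(d + d^{2}\right) \left(d + \left(d + d \left(-30 + 12 \cdot 4^{2}\right)\right)\right) = \left(d + d^{2}\right) \left(d + \left(d + d \left(-30 + 12 \cdot 16\right)\right)\right) = \left(d + d^{2}\right) \left(d + \left(d + d \left(-30 + 192\right)\right)\right) = \left(d + d^{2}\right) \left(d + \left(d + d 162\right)\right) = \left(d + d^{2}\right) \left(d + \left(d + 162 d\right)\right) = \left(d + d^{2}\right) \left(d + 163 d\right) = \left(d + d^{2}\right) 164 d = 164 d \left(d + d^{2}\right)$)
$g{\left(38 \right)} + 465 = 164 \cdot 38^{2} \left(1 + 38\right) + 465 = 164 \cdot 1444 \cdot 39 + 465 = 9235824 + 465 = 9236289$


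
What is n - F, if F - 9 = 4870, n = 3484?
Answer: -1395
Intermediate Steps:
F = 4879 (F = 9 + 4870 = 4879)
n - F = 3484 - 1*4879 = 3484 - 4879 = -1395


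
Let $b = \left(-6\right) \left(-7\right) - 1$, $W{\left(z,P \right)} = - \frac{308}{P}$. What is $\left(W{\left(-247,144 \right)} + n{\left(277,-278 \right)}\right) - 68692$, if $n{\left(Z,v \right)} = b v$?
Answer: $- \frac{2883317}{36} \approx -80092.0$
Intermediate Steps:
$b = 41$ ($b = 42 - 1 = 41$)
$n{\left(Z,v \right)} = 41 v$
$\left(W{\left(-247,144 \right)} + n{\left(277,-278 \right)}\right) - 68692 = \left(- \frac{308}{144} + 41 \left(-278\right)\right) - 68692 = \left(\left(-308\right) \frac{1}{144} - 11398\right) - 68692 = \left(- \frac{77}{36} - 11398\right) - 68692 = - \frac{410405}{36} - 68692 = - \frac{2883317}{36}$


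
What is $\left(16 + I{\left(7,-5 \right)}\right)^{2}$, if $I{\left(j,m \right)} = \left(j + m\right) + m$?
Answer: $169$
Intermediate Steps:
$I{\left(j,m \right)} = j + 2 m$
$\left(16 + I{\left(7,-5 \right)}\right)^{2} = \left(16 + \left(7 + 2 \left(-5\right)\right)\right)^{2} = \left(16 + \left(7 - 10\right)\right)^{2} = \left(16 - 3\right)^{2} = 13^{2} = 169$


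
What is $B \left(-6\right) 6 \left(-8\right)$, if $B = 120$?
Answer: $34560$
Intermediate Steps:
$B \left(-6\right) 6 \left(-8\right) = 120 \left(-6\right) 6 \left(-8\right) = 120 \left(\left(-36\right) \left(-8\right)\right) = 120 \cdot 288 = 34560$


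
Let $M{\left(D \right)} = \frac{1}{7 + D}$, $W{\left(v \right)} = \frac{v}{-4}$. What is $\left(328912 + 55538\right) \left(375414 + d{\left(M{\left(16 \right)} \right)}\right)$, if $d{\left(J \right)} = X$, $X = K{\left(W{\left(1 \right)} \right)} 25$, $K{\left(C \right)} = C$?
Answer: $\frac{288651018975}{2} \approx 1.4433 \cdot 10^{11}$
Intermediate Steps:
$W{\left(v \right)} = - \frac{v}{4}$ ($W{\left(v \right)} = v \left(- \frac{1}{4}\right) = - \frac{v}{4}$)
$X = - \frac{25}{4}$ ($X = \left(- \frac{1}{4}\right) 1 \cdot 25 = \left(- \frac{1}{4}\right) 25 = - \frac{25}{4} \approx -6.25$)
$d{\left(J \right)} = - \frac{25}{4}$
$\left(328912 + 55538\right) \left(375414 + d{\left(M{\left(16 \right)} \right)}\right) = \left(328912 + 55538\right) \left(375414 - \frac{25}{4}\right) = 384450 \cdot \frac{1501631}{4} = \frac{288651018975}{2}$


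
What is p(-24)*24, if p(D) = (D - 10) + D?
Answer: -1392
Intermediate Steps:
p(D) = -10 + 2*D (p(D) = (-10 + D) + D = -10 + 2*D)
p(-24)*24 = (-10 + 2*(-24))*24 = (-10 - 48)*24 = -58*24 = -1392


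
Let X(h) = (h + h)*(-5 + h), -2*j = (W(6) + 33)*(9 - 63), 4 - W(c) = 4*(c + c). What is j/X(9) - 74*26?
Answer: -15425/8 ≈ -1928.1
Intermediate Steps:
W(c) = 4 - 8*c (W(c) = 4 - 4*(c + c) = 4 - 4*2*c = 4 - 8*c)
j = -297 (j = -((4 - 8*6) + 33)*(9 - 63)/2 = -((4 - 48) + 33)*(-54)/2 = -(-44 + 33)*(-54)/2 = -(-11)*(-54)/2 = -½*594 = -297)
X(h) = 2*h*(-5 + h) (X(h) = (2*h)*(-5 + h) = 2*h*(-5 + h))
j/X(9) - 74*26 = -297*1/(18*(-5 + 9)) - 74*26 = -297/(2*9*4) - 1924 = -297/72 - 1924 = -297*1/72 - 1924 = -33/8 - 1924 = -15425/8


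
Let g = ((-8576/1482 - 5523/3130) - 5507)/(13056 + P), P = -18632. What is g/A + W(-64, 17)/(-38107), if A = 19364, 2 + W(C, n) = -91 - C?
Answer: 7749761165641831/9543004850473947840 ≈ 0.00081209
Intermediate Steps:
W(C, n) = -93 - C (W(C, n) = -2 + (-91 - C) = -93 - C)
g = 12790064293/12932584080 (g = ((-8576/1482 - 5523/3130) - 5507)/(13056 - 18632) = ((-8576*1/1482 - 5523*1/3130) - 5507)/(-5576) = ((-4288/741 - 5523/3130) - 5507)*(-1/5576) = (-17513983/2319330 - 5507)*(-1/5576) = -12790064293/2319330*(-1/5576) = 12790064293/12932584080 ≈ 0.98898)
g/A + W(-64, 17)/(-38107) = (12790064293/12932584080)/19364 + (-93 - 1*(-64))/(-38107) = (12790064293/12932584080)*(1/19364) + (-93 + 64)*(-1/38107) = 12790064293/250426558125120 - 29*(-1/38107) = 12790064293/250426558125120 + 29/38107 = 7749761165641831/9543004850473947840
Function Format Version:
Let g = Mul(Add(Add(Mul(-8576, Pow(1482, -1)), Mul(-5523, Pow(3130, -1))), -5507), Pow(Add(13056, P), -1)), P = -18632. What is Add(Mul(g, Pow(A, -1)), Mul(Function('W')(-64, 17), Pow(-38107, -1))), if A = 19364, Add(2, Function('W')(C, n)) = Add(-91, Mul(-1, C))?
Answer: Rational(7749761165641831, 9543004850473947840) ≈ 0.00081209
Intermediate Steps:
Function('W')(C, n) = Add(-93, Mul(-1, C)) (Function('W')(C, n) = Add(-2, Add(-91, Mul(-1, C))) = Add(-93, Mul(-1, C)))
g = Rational(12790064293, 12932584080) (g = Mul(Add(Add(Mul(-8576, Pow(1482, -1)), Mul(-5523, Pow(3130, -1))), -5507), Pow(Add(13056, -18632), -1)) = Mul(Add(Add(Mul(-8576, Rational(1, 1482)), Mul(-5523, Rational(1, 3130))), -5507), Pow(-5576, -1)) = Mul(Add(Add(Rational(-4288, 741), Rational(-5523, 3130)), -5507), Rational(-1, 5576)) = Mul(Add(Rational(-17513983, 2319330), -5507), Rational(-1, 5576)) = Mul(Rational(-12790064293, 2319330), Rational(-1, 5576)) = Rational(12790064293, 12932584080) ≈ 0.98898)
Add(Mul(g, Pow(A, -1)), Mul(Function('W')(-64, 17), Pow(-38107, -1))) = Add(Mul(Rational(12790064293, 12932584080), Pow(19364, -1)), Mul(Add(-93, Mul(-1, -64)), Pow(-38107, -1))) = Add(Mul(Rational(12790064293, 12932584080), Rational(1, 19364)), Mul(Add(-93, 64), Rational(-1, 38107))) = Add(Rational(12790064293, 250426558125120), Mul(-29, Rational(-1, 38107))) = Add(Rational(12790064293, 250426558125120), Rational(29, 38107)) = Rational(7749761165641831, 9543004850473947840)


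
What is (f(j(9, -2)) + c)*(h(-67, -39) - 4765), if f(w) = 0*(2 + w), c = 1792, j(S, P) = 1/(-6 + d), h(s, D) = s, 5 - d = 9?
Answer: -8658944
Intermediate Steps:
d = -4 (d = 5 - 1*9 = 5 - 9 = -4)
j(S, P) = -⅒ (j(S, P) = 1/(-6 - 4) = 1/(-10) = -⅒)
f(w) = 0
(f(j(9, -2)) + c)*(h(-67, -39) - 4765) = (0 + 1792)*(-67 - 4765) = 1792*(-4832) = -8658944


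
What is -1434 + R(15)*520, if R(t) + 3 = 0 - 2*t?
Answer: -18594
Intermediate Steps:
R(t) = -3 - 2*t (R(t) = -3 + (0 - 2*t) = -3 - 2*t)
-1434 + R(15)*520 = -1434 + (-3 - 2*15)*520 = -1434 + (-3 - 30)*520 = -1434 - 33*520 = -1434 - 17160 = -18594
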